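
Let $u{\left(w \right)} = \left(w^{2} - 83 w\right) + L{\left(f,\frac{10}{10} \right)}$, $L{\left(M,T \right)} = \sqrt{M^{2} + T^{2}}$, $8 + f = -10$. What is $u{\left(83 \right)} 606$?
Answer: $3030 \sqrt{13} \approx 10925.0$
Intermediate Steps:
$f = -18$ ($f = -8 - 10 = -18$)
$u{\left(w \right)} = w^{2} - 83 w + 5 \sqrt{13}$ ($u{\left(w \right)} = \left(w^{2} - 83 w\right) + \sqrt{\left(-18\right)^{2} + \left(\frac{10}{10}\right)^{2}} = \left(w^{2} - 83 w\right) + \sqrt{324 + \left(10 \cdot \frac{1}{10}\right)^{2}} = \left(w^{2} - 83 w\right) + \sqrt{324 + 1^{2}} = \left(w^{2} - 83 w\right) + \sqrt{324 + 1} = \left(w^{2} - 83 w\right) + \sqrt{325} = \left(w^{2} - 83 w\right) + 5 \sqrt{13} = w^{2} - 83 w + 5 \sqrt{13}$)
$u{\left(83 \right)} 606 = \left(83^{2} - 6889 + 5 \sqrt{13}\right) 606 = \left(6889 - 6889 + 5 \sqrt{13}\right) 606 = 5 \sqrt{13} \cdot 606 = 3030 \sqrt{13}$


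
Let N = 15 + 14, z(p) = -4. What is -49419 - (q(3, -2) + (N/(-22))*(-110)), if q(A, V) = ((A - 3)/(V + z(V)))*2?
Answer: -49564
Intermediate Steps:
N = 29
q(A, V) = 2*(-3 + A)/(-4 + V) (q(A, V) = ((A - 3)/(V - 4))*2 = ((-3 + A)/(-4 + V))*2 = 2*(-3 + A)/(-4 + V))
-49419 - (q(3, -2) + (N/(-22))*(-110)) = -49419 - (2*(-3 + 3)/(-4 - 2) + (29/(-22))*(-110)) = -49419 - (2*0/(-6) + (29*(-1/22))*(-110)) = -49419 - (2*(-⅙)*0 - 29/22*(-110)) = -49419 - (0 + 145) = -49419 - 1*145 = -49419 - 145 = -49564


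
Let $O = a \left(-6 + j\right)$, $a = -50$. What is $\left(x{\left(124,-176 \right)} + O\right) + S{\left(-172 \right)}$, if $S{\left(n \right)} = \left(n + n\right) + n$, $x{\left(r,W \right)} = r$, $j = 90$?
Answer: $-4592$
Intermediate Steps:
$O = -4200$ ($O = - 50 \left(-6 + 90\right) = \left(-50\right) 84 = -4200$)
$S{\left(n \right)} = 3 n$ ($S{\left(n \right)} = 2 n + n = 3 n$)
$\left(x{\left(124,-176 \right)} + O\right) + S{\left(-172 \right)} = \left(124 - 4200\right) + 3 \left(-172\right) = -4076 - 516 = -4592$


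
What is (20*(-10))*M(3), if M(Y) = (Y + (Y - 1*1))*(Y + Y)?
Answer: -6000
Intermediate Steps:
M(Y) = 2*Y*(-1 + 2*Y) (M(Y) = (Y + (Y - 1))*(2*Y) = (Y + (-1 + Y))*(2*Y) = (-1 + 2*Y)*(2*Y) = 2*Y*(-1 + 2*Y))
(20*(-10))*M(3) = (20*(-10))*(2*3*(-1 + 2*3)) = -400*3*(-1 + 6) = -400*3*5 = -200*30 = -6000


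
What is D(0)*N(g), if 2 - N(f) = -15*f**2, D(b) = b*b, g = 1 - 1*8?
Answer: 0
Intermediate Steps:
g = -7 (g = 1 - 8 = -7)
D(b) = b**2
N(f) = 2 + 15*f**2 (N(f) = 2 - (-15)*f**2 = 2 + 15*f**2)
D(0)*N(g) = 0**2*(2 + 15*(-7)**2) = 0*(2 + 15*49) = 0*(2 + 735) = 0*737 = 0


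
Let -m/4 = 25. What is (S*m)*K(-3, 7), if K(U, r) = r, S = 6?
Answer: -4200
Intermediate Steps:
m = -100 (m = -4*25 = -100)
(S*m)*K(-3, 7) = (6*(-100))*7 = -600*7 = -4200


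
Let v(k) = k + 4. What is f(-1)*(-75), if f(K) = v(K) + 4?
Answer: -525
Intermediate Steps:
v(k) = 4 + k
f(K) = 8 + K (f(K) = (4 + K) + 4 = 8 + K)
f(-1)*(-75) = (8 - 1)*(-75) = 7*(-75) = -525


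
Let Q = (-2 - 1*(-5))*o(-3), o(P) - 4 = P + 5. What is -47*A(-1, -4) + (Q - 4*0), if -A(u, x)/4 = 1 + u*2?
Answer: -170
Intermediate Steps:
o(P) = 9 + P (o(P) = 4 + (P + 5) = 4 + (5 + P) = 9 + P)
A(u, x) = -4 - 8*u (A(u, x) = -4*(1 + u*2) = -4*(1 + 2*u) = -4 - 8*u)
Q = 18 (Q = (-2 - 1*(-5))*(9 - 3) = (-2 + 5)*6 = 3*6 = 18)
-47*A(-1, -4) + (Q - 4*0) = -47*(-4 - 8*(-1)) + (18 - 4*0) = -47*(-4 + 8) + (18 + 0) = -47*4 + 18 = -188 + 18 = -170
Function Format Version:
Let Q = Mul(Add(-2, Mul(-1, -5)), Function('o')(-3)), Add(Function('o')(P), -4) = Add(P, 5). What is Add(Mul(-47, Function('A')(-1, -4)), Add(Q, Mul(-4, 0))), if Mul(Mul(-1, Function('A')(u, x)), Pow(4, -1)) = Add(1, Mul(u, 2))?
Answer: -170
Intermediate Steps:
Function('o')(P) = Add(9, P) (Function('o')(P) = Add(4, Add(P, 5)) = Add(4, Add(5, P)) = Add(9, P))
Function('A')(u, x) = Add(-4, Mul(-8, u)) (Function('A')(u, x) = Mul(-4, Add(1, Mul(u, 2))) = Mul(-4, Add(1, Mul(2, u))) = Add(-4, Mul(-8, u)))
Q = 18 (Q = Mul(Add(-2, Mul(-1, -5)), Add(9, -3)) = Mul(Add(-2, 5), 6) = Mul(3, 6) = 18)
Add(Mul(-47, Function('A')(-1, -4)), Add(Q, Mul(-4, 0))) = Add(Mul(-47, Add(-4, Mul(-8, -1))), Add(18, Mul(-4, 0))) = Add(Mul(-47, Add(-4, 8)), Add(18, 0)) = Add(Mul(-47, 4), 18) = Add(-188, 18) = -170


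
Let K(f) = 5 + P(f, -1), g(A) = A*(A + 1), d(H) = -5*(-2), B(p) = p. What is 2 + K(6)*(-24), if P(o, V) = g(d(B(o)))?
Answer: -2758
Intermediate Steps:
d(H) = 10
g(A) = A*(1 + A)
P(o, V) = 110 (P(o, V) = 10*(1 + 10) = 10*11 = 110)
K(f) = 115 (K(f) = 5 + 110 = 115)
2 + K(6)*(-24) = 2 + 115*(-24) = 2 - 2760 = -2758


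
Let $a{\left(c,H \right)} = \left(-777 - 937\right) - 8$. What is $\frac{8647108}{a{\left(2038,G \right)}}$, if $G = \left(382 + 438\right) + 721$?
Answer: $- \frac{4323554}{861} \approx -5021.5$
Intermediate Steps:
$G = 1541$ ($G = 820 + 721 = 1541$)
$a{\left(c,H \right)} = -1722$ ($a{\left(c,H \right)} = -1714 - 8 = -1722$)
$\frac{8647108}{a{\left(2038,G \right)}} = \frac{8647108}{-1722} = 8647108 \left(- \frac{1}{1722}\right) = - \frac{4323554}{861}$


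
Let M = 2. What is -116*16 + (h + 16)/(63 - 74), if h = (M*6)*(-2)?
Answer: -20408/11 ≈ -1855.3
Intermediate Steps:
h = -24 (h = (2*6)*(-2) = 12*(-2) = -24)
-116*16 + (h + 16)/(63 - 74) = -116*16 + (-24 + 16)/(63 - 74) = -1856 - 8/(-11) = -1856 - 8*(-1/11) = -1856 + 8/11 = -20408/11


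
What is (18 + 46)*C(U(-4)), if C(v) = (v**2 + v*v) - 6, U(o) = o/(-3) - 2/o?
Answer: 416/9 ≈ 46.222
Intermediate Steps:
U(o) = -2/o - o/3 (U(o) = o*(-1/3) - 2/o = -o/3 - 2/o = -2/o - o/3)
C(v) = -6 + 2*v**2 (C(v) = (v**2 + v**2) - 6 = 2*v**2 - 6 = -6 + 2*v**2)
(18 + 46)*C(U(-4)) = (18 + 46)*(-6 + 2*(-2/(-4) - 1/3*(-4))**2) = 64*(-6 + 2*(-2*(-1/4) + 4/3)**2) = 64*(-6 + 2*(1/2 + 4/3)**2) = 64*(-6 + 2*(11/6)**2) = 64*(-6 + 2*(121/36)) = 64*(-6 + 121/18) = 64*(13/18) = 416/9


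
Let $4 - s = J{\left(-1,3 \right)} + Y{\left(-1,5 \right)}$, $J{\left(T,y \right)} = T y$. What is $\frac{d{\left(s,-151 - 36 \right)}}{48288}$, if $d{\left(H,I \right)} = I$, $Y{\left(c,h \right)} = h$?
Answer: $- \frac{187}{48288} \approx -0.0038726$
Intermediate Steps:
$s = 2$ ($s = 4 - \left(\left(-1\right) 3 + 5\right) = 4 - \left(-3 + 5\right) = 4 - 2 = 2$)
$\frac{d{\left(s,-151 - 36 \right)}}{48288} = \frac{-151 - 36}{48288} = \left(-187\right) \frac{1}{48288} = - \frac{187}{48288}$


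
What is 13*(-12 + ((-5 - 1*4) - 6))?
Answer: -351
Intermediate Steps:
13*(-12 + ((-5 - 1*4) - 6)) = 13*(-12 + ((-5 - 4) - 6)) = 13*(-12 + (-9 - 6)) = 13*(-12 - 15) = 13*(-27) = -351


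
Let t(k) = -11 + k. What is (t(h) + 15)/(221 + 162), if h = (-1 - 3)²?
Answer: 20/383 ≈ 0.052219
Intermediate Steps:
h = 16 (h = (-4)² = 16)
(t(h) + 15)/(221 + 162) = ((-11 + 16) + 15)/(221 + 162) = (5 + 15)/383 = 20*(1/383) = 20/383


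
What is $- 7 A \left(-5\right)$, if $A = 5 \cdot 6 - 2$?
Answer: $980$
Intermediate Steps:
$A = 28$ ($A = 30 - 2 = 28$)
$- 7 A \left(-5\right) = \left(-7\right) 28 \left(-5\right) = \left(-196\right) \left(-5\right) = 980$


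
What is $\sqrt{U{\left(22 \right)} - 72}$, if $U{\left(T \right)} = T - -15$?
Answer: $i \sqrt{35} \approx 5.9161 i$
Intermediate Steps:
$U{\left(T \right)} = 15 + T$ ($U{\left(T \right)} = T + 15 = 15 + T$)
$\sqrt{U{\left(22 \right)} - 72} = \sqrt{\left(15 + 22\right) - 72} = \sqrt{37 - 72} = \sqrt{-35} = i \sqrt{35}$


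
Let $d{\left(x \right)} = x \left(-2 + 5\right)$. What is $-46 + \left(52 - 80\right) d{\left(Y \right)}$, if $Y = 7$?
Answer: $-634$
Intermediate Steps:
$d{\left(x \right)} = 3 x$ ($d{\left(x \right)} = x 3 = 3 x$)
$-46 + \left(52 - 80\right) d{\left(Y \right)} = -46 + \left(52 - 80\right) 3 \cdot 7 = -46 + \left(52 - 80\right) 21 = -46 - 588 = -634$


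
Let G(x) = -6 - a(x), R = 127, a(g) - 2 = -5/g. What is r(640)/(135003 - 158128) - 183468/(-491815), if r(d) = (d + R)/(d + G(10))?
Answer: 1073251578658/2877425134375 ≈ 0.37299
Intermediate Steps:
a(g) = 2 - 5/g
G(x) = -8 + 5/x (G(x) = -6 - (2 - 5/x) = -6 + (-2 + 5/x) = -8 + 5/x)
r(d) = (127 + d)/(-15/2 + d) (r(d) = (d + 127)/(d + (-8 + 5/10)) = (127 + d)/(d + (-8 + 5*(1/10))) = (127 + d)/(d + (-8 + 1/2)) = (127 + d)/(d - 15/2) = (127 + d)/(-15/2 + d))
r(640)/(135003 - 158128) - 183468/(-491815) = (2*(127 + 640)/(-15 + 2*640))/(135003 - 158128) - 183468/(-491815) = (2*767/(-15 + 1280))/(-23125) - 183468*(-1/491815) = (2*767/1265)*(-1/23125) + 183468/491815 = (2*(1/1265)*767)*(-1/23125) + 183468/491815 = (1534/1265)*(-1/23125) + 183468/491815 = -1534/29253125 + 183468/491815 = 1073251578658/2877425134375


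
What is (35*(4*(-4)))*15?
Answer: -8400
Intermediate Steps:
(35*(4*(-4)))*15 = (35*(-16))*15 = -560*15 = -8400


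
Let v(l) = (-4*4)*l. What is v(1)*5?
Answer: -80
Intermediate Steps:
v(l) = -16*l
v(1)*5 = -16*1*5 = -16*5 = -80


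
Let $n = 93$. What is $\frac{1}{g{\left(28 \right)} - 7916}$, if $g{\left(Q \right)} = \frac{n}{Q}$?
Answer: $- \frac{28}{221555} \approx -0.00012638$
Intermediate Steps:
$g{\left(Q \right)} = \frac{93}{Q}$
$\frac{1}{g{\left(28 \right)} - 7916} = \frac{1}{\frac{93}{28} - 7916} = \frac{1}{- \frac{221555}{28}} = - \frac{28}{221555}$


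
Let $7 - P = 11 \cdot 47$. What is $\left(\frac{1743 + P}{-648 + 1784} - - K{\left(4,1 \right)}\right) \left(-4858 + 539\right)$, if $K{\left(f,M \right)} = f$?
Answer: $- \frac{24950863}{1136} \approx -21964.0$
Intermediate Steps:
$P = -510$ ($P = 7 - 11 \cdot 47 = 7 - 517 = -510$)
$\left(\frac{1743 + P}{-648 + 1784} - - K{\left(4,1 \right)}\right) \left(-4858 + 539\right) = \left(\frac{1743 - 510}{-648 + 1784} + \left(\left(-33\right) 0 + 4\right)\right) \left(-4858 + 539\right) = \left(\frac{1233}{1136} + \left(0 + 4\right)\right) \left(-4319\right) = \left(1233 \cdot \frac{1}{1136} + 4\right) \left(-4319\right) = \left(\frac{1233}{1136} + 4\right) \left(-4319\right) = \frac{5777}{1136} \left(-4319\right) = - \frac{24950863}{1136}$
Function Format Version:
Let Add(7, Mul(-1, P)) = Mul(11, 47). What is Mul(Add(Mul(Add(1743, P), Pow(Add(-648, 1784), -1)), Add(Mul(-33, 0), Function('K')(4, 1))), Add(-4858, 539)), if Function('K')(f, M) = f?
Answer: Rational(-24950863, 1136) ≈ -21964.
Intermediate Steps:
P = -510 (P = Add(7, Mul(-1, Mul(11, 47))) = Add(7, Mul(-1, 517)) = Add(7, -517) = -510)
Mul(Add(Mul(Add(1743, P), Pow(Add(-648, 1784), -1)), Add(Mul(-33, 0), Function('K')(4, 1))), Add(-4858, 539)) = Mul(Add(Mul(Add(1743, -510), Pow(Add(-648, 1784), -1)), Add(Mul(-33, 0), 4)), Add(-4858, 539)) = Mul(Add(Mul(1233, Pow(1136, -1)), Add(0, 4)), -4319) = Mul(Add(Mul(1233, Rational(1, 1136)), 4), -4319) = Mul(Add(Rational(1233, 1136), 4), -4319) = Mul(Rational(5777, 1136), -4319) = Rational(-24950863, 1136)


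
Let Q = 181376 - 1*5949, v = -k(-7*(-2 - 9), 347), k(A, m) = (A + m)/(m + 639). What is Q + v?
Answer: 86485299/493 ≈ 1.7543e+5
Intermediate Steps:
k(A, m) = (A + m)/(639 + m)
v = -212/493 (v = -(-7*(-2 - 9) + 347)/(639 + 347) = -(-7*(-11) + 347)/986 = -(77 + 347)/986 = -424/986 = -1*212/493 = -212/493 ≈ -0.43002)
Q = 175427 (Q = 181376 - 5949 = 175427)
Q + v = 175427 - 212/493 = 86485299/493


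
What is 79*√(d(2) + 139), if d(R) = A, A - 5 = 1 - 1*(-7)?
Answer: 158*√38 ≈ 973.98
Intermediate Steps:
A = 13 (A = 5 + (1 - 1*(-7)) = 5 + (1 + 7) = 5 + 8 = 13)
d(R) = 13
79*√(d(2) + 139) = 79*√(13 + 139) = 79*√152 = 79*(2*√38) = 158*√38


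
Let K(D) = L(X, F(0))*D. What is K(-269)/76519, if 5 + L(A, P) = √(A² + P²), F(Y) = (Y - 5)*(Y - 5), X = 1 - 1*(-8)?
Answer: 1345/76519 - 269*√706/76519 ≈ -0.075831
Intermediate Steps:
X = 9 (X = 1 + 8 = 9)
F(Y) = (-5 + Y)² (F(Y) = (-5 + Y)*(-5 + Y) = (-5 + Y)²)
L(A, P) = -5 + √(A² + P²)
K(D) = D*(-5 + √706) (K(D) = (-5 + √(9² + ((-5 + 0)²)²))*D = (-5 + √(81 + ((-5)²)²))*D = (-5 + √(81 + 25²))*D = (-5 + √(81 + 625))*D = (-5 + √706)*D = D*(-5 + √706))
K(-269)/76519 = -269*(-5 + √706)/76519 = (1345 - 269*√706)*(1/76519) = 1345/76519 - 269*√706/76519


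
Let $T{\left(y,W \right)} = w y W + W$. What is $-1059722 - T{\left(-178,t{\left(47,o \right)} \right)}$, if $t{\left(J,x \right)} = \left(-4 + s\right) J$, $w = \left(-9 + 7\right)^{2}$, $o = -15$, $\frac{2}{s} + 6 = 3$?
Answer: $-1215668$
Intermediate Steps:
$s = - \frac{2}{3}$ ($s = \frac{2}{-6 + 3} = \frac{2}{-3} = 2 \left(- \frac{1}{3}\right) = - \frac{2}{3} \approx -0.66667$)
$w = 4$ ($w = \left(-2\right)^{2} = 4$)
$t{\left(J,x \right)} = - \frac{14 J}{3}$ ($t{\left(J,x \right)} = \left(-4 - \frac{2}{3}\right) J = - \frac{14 J}{3}$)
$T{\left(y,W \right)} = W + 4 W y$ ($T{\left(y,W \right)} = 4 y W + W = 4 W y + W = W + 4 W y$)
$-1059722 - T{\left(-178,t{\left(47,o \right)} \right)} = -1059722 - \left(- \frac{14}{3}\right) 47 \left(1 + 4 \left(-178\right)\right) = -1059722 - - \frac{658 \left(1 - 712\right)}{3} = -1059722 - \left(- \frac{658}{3}\right) \left(-711\right) = -1059722 - 155946 = -1215668$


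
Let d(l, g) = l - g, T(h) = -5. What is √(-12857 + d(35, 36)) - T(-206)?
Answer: 5 + I*√12858 ≈ 5.0 + 113.39*I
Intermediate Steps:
√(-12857 + d(35, 36)) - T(-206) = √(-12857 + (35 - 1*36)) - 1*(-5) = √(-12857 + (35 - 36)) + 5 = √(-12857 - 1) + 5 = √(-12858) + 5 = I*√12858 + 5 = 5 + I*√12858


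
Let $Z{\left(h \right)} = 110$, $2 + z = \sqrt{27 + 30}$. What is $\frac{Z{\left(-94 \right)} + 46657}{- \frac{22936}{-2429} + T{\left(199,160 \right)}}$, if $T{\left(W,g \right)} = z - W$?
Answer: $- \frac{52855908928599}{216161273512} - \frac{275927217447 \sqrt{57}}{216161273512} \approx -254.16$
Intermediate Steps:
$z = -2 + \sqrt{57}$ ($z = -2 + \sqrt{27 + 30} = -2 + \sqrt{57} \approx 5.5498$)
$T{\left(W,g \right)} = -2 + \sqrt{57} - W$ ($T{\left(W,g \right)} = \left(-2 + \sqrt{57}\right) - W = -2 + \sqrt{57} - W$)
$\frac{Z{\left(-94 \right)} + 46657}{- \frac{22936}{-2429} + T{\left(199,160 \right)}} = \frac{110 + 46657}{- \frac{22936}{-2429} - \left(201 - \sqrt{57}\right)} = \frac{46767}{\left(-22936\right) \left(- \frac{1}{2429}\right) - \left(201 - \sqrt{57}\right)} = \frac{46767}{\frac{22936}{2429} - \left(201 - \sqrt{57}\right)} = \frac{46767}{- \frac{465293}{2429} + \sqrt{57}}$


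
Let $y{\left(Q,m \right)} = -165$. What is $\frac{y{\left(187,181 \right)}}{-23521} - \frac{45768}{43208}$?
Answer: $- \frac{133672476}{127036921} \approx -1.0522$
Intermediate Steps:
$\frac{y{\left(187,181 \right)}}{-23521} - \frac{45768}{43208} = - \frac{165}{-23521} - \frac{45768}{43208} = \left(-165\right) \left(- \frac{1}{23521}\right) - \frac{5721}{5401} = \frac{165}{23521} - \frac{5721}{5401} = - \frac{133672476}{127036921}$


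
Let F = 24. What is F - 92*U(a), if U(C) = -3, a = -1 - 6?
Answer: 300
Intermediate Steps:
a = -7
F - 92*U(a) = 24 - 92*(-3) = 24 + 276 = 300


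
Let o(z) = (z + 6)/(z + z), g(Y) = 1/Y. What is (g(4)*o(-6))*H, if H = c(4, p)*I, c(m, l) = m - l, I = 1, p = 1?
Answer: 0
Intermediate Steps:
H = 3 (H = (4 - 1*1)*1 = (4 - 1)*1 = 3*1 = 3)
o(z) = (6 + z)/(2*z) (o(z) = (6 + z)/((2*z)) = (6 + z)*(1/(2*z)) = (6 + z)/(2*z))
(g(4)*o(-6))*H = (((½)*(6 - 6)/(-6))/4)*3 = (((½)*(-⅙)*0)/4)*3 = ((¼)*0)*3 = 0*3 = 0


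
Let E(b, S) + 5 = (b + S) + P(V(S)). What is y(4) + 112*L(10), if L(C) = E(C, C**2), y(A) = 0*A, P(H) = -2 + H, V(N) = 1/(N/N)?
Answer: 11648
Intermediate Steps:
V(N) = 1 (V(N) = 1/1 = 1)
E(b, S) = -6 + S + b (E(b, S) = -5 + ((b + S) + (-2 + 1)) = -5 + ((S + b) - 1) = -5 + (-1 + S + b) = -6 + S + b)
y(A) = 0
L(C) = -6 + C + C**2 (L(C) = -6 + C**2 + C = -6 + C + C**2)
y(4) + 112*L(10) = 0 + 112*(-6 + 10 + 10**2) = 0 + 112*(-6 + 10 + 100) = 0 + 112*104 = 0 + 11648 = 11648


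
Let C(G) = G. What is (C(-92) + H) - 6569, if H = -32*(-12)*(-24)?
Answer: -15877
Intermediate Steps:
H = -9216 (H = 384*(-24) = -9216)
(C(-92) + H) - 6569 = (-92 - 9216) - 6569 = -9308 - 6569 = -15877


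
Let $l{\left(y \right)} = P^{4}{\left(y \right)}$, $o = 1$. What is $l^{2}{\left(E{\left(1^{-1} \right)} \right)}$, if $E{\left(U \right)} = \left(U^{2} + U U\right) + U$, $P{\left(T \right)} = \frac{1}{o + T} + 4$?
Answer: $\frac{6975757441}{65536} \approx 1.0644 \cdot 10^{5}$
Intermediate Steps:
$P{\left(T \right)} = 4 + \frac{1}{1 + T}$ ($P{\left(T \right)} = \frac{1}{1 + T} + 4 = 4 + \frac{1}{1 + T}$)
$E{\left(U \right)} = U + 2 U^{2}$ ($E{\left(U \right)} = \left(U^{2} + U^{2}\right) + U = 2 U^{2} + U = U + 2 U^{2}$)
$l{\left(y \right)} = \frac{\left(5 + 4 y\right)^{4}}{\left(1 + y\right)^{4}}$ ($l{\left(y \right)} = \left(\frac{5 + 4 y}{1 + y}\right)^{4} = \frac{\left(5 + 4 y\right)^{4}}{\left(1 + y\right)^{4}}$)
$l^{2}{\left(E{\left(1^{-1} \right)} \right)} = \left(\frac{\left(5 + 4 \frac{1 + \frac{2}{1}}{1}\right)^{4}}{\left(1 + \frac{1 + \frac{2}{1}}{1}\right)^{4}}\right)^{2} = \left(\frac{\left(5 + 4 \cdot 1 \left(1 + 2 \cdot 1\right)\right)^{4}}{\left(1 + 1 \left(1 + 2 \cdot 1\right)\right)^{4}}\right)^{2} = \left(\frac{\left(5 + 4 \cdot 1 \left(1 + 2\right)\right)^{4}}{\left(1 + 1 \left(1 + 2\right)\right)^{4}}\right)^{2} = \left(\frac{\left(5 + 4 \cdot 1 \cdot 3\right)^{4}}{\left(1 + 1 \cdot 3\right)^{4}}\right)^{2} = \left(\frac{\left(5 + 4 \cdot 3\right)^{4}}{\left(1 + 3\right)^{4}}\right)^{2} = \left(\frac{\left(5 + 12\right)^{4}}{256}\right)^{2} = \left(\frac{17^{4}}{256}\right)^{2} = \left(\frac{1}{256} \cdot 83521\right)^{2} = \left(\frac{83521}{256}\right)^{2} = \frac{6975757441}{65536}$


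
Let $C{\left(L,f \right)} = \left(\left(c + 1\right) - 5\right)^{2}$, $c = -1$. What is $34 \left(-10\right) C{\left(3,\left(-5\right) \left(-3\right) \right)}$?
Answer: $-8500$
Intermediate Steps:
$C{\left(L,f \right)} = 25$ ($C{\left(L,f \right)} = \left(\left(-1 + 1\right) - 5\right)^{2} = \left(0 - 5\right)^{2} = \left(-5\right)^{2} = 25$)
$34 \left(-10\right) C{\left(3,\left(-5\right) \left(-3\right) \right)} = 34 \left(-10\right) 25 = \left(-340\right) 25 = -8500$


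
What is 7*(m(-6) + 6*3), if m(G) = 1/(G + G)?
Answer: 1505/12 ≈ 125.42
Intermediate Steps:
m(G) = 1/(2*G)
7*(m(-6) + 6*3) = 7*((½)/(-6) + 6*3) = 7*((½)*(-⅙) + 18) = 7*(-1/12 + 18) = 7*(215/12) = 1505/12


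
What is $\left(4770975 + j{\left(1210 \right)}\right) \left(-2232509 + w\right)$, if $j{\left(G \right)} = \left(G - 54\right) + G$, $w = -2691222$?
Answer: $-23502647055271$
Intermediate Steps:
$j{\left(G \right)} = -54 + 2 G$ ($j{\left(G \right)} = \left(-54 + G\right) + G = -54 + 2 G$)
$\left(4770975 + j{\left(1210 \right)}\right) \left(-2232509 + w\right) = \left(4770975 + \left(-54 + 2 \cdot 1210\right)\right) \left(-2232509 - 2691222\right) = \left(4770975 + \left(-54 + 2420\right)\right) \left(-4923731\right) = \left(4770975 + 2366\right) \left(-4923731\right) = 4773341 \left(-4923731\right) = -23502647055271$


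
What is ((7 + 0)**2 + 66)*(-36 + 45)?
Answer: 1035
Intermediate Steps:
((7 + 0)**2 + 66)*(-36 + 45) = (7**2 + 66)*9 = (49 + 66)*9 = 115*9 = 1035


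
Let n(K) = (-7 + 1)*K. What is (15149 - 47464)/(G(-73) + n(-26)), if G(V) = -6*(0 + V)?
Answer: -32315/594 ≈ -54.402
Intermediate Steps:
n(K) = -6*K
G(V) = -6*V
(15149 - 47464)/(G(-73) + n(-26)) = (15149 - 47464)/(-6*(-73) - 6*(-26)) = -32315/(438 + 156) = -32315/594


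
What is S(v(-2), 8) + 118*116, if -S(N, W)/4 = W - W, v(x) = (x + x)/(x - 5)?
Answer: 13688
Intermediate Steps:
v(x) = 2*x/(-5 + x) (v(x) = (2*x)/(-5 + x) = 2*x/(-5 + x))
S(N, W) = 0 (S(N, W) = -4*(W - W) = -4*0 = 0)
S(v(-2), 8) + 118*116 = 0 + 118*116 = 0 + 13688 = 13688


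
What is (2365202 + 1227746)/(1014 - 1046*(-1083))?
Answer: 898237/283458 ≈ 3.1689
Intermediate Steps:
(2365202 + 1227746)/(1014 - 1046*(-1083)) = 3592948/(1014 + 1132818) = 3592948/1133832 = 3592948*(1/1133832) = 898237/283458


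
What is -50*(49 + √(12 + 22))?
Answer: -2450 - 50*√34 ≈ -2741.5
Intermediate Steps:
-50*(49 + √(12 + 22)) = -50*(49 + √34) = -2450 - 50*√34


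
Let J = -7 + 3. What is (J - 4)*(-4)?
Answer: 32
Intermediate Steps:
J = -4
(J - 4)*(-4) = (-4 - 4)*(-4) = -8*(-4) = 32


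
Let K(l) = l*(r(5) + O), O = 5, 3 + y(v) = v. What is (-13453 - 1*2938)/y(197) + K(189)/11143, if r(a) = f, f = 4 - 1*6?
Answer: -182534915/2161742 ≈ -84.439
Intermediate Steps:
y(v) = -3 + v
f = -2 (f = 4 - 6 = -2)
r(a) = -2
K(l) = 3*l (K(l) = l*(-2 + 5) = l*3 = 3*l)
(-13453 - 1*2938)/y(197) + K(189)/11143 = (-13453 - 1*2938)/(-3 + 197) + (3*189)/11143 = (-13453 - 2938)/194 + 567*(1/11143) = -16391*1/194 + 567/11143 = -16391/194 + 567/11143 = -182534915/2161742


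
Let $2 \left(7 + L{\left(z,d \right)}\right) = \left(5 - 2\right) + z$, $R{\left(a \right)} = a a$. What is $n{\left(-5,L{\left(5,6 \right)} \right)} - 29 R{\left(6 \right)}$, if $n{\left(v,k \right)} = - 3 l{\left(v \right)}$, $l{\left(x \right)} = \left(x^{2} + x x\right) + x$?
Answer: $-1179$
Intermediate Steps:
$l{\left(x \right)} = x + 2 x^{2}$ ($l{\left(x \right)} = \left(x^{2} + x^{2}\right) + x = 2 x^{2} + x = x + 2 x^{2}$)
$R{\left(a \right)} = a^{2}$
$L{\left(z,d \right)} = - \frac{11}{2} + \frac{z}{2}$ ($L{\left(z,d \right)} = -7 + \frac{\left(5 - 2\right) + z}{2} = -7 + \frac{3 + z}{2} = -7 + \left(\frac{3}{2} + \frac{z}{2}\right) = - \frac{11}{2} + \frac{z}{2}$)
$n{\left(v,k \right)} = - 3 v \left(1 + 2 v\right)$
$n{\left(-5,L{\left(5,6 \right)} \right)} - 29 R{\left(6 \right)} = \left(-3\right) \left(-5\right) \left(1 + 2 \left(-5\right)\right) - 29 \cdot 6^{2} = \left(-3\right) \left(-5\right) \left(1 - 10\right) - 1044 = \left(-3\right) \left(-5\right) \left(-9\right) - 1044 = -135 - 1044 = -1179$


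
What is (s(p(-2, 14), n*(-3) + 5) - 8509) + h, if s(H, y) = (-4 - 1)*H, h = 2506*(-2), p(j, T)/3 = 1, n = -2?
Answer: -13536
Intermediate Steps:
p(j, T) = 3 (p(j, T) = 3*1 = 3)
h = -5012
s(H, y) = -5*H
(s(p(-2, 14), n*(-3) + 5) - 8509) + h = (-5*3 - 8509) - 5012 = (-15 - 8509) - 5012 = -8524 - 5012 = -13536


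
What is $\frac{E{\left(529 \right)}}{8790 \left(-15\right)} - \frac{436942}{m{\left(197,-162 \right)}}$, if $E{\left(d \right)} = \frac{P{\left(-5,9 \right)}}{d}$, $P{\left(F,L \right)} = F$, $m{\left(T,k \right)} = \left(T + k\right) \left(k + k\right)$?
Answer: $\frac{3386234965}{87883299} \approx 38.531$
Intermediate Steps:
$m{\left(T,k \right)} = 2 k \left(T + k\right)$ ($m{\left(T,k \right)} = \left(T + k\right) 2 k = 2 k \left(T + k\right)$)
$E{\left(d \right)} = - \frac{5}{d}$
$\frac{E{\left(529 \right)}}{8790 \left(-15\right)} - \frac{436942}{m{\left(197,-162 \right)}} = \frac{\left(-5\right) \frac{1}{529}}{8790 \left(-15\right)} - \frac{436942}{2 \left(-162\right) \left(197 - 162\right)} = \frac{\left(-5\right) \frac{1}{529}}{-131850} - \frac{436942}{2 \left(-162\right) 35} = \left(- \frac{5}{529}\right) \left(- \frac{1}{131850}\right) - \frac{436942}{-11340} = \frac{1}{13949730} - - \frac{218471}{5670} = \frac{1}{13949730} + \frac{218471}{5670} = \frac{3386234965}{87883299}$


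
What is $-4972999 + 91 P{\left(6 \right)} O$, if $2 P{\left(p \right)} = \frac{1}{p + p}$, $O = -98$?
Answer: $- \frac{59680447}{12} \approx -4.9734 \cdot 10^{6}$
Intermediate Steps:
$P{\left(p \right)} = \frac{1}{4 p}$ ($P{\left(p \right)} = \frac{1}{2 \left(p + p\right)} = \frac{1}{2 \cdot 2 p} = \frac{\frac{1}{2} \frac{1}{p}}{2} = \frac{1}{4 p}$)
$-4972999 + 91 P{\left(6 \right)} O = -4972999 + 91 \frac{1}{4 \cdot 6} \left(-98\right) = -4972999 + 91 \cdot \frac{1}{4} \cdot \frac{1}{6} \left(-98\right) = -4972999 + 91 \cdot \frac{1}{24} \left(-98\right) = -4972999 + \frac{91}{24} \left(-98\right) = -4972999 - \frac{4459}{12} = - \frac{59680447}{12}$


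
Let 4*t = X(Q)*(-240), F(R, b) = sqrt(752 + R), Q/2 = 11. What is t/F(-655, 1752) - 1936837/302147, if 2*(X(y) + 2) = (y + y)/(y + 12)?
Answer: -1936837/302147 + 1380*sqrt(97)/1649 ≈ 1.8320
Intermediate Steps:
Q = 22 (Q = 2*11 = 22)
X(y) = -2 + y/(12 + y) (X(y) = -2 + ((y + y)/(y + 12))/2 = -2 + ((2*y)/(12 + y))/2 = -2 + (2*y/(12 + y))/2 = -2 + y/(12 + y))
t = 1380/17 (t = (((-24 - 1*22)/(12 + 22))*(-240))/4 = (((-24 - 22)/34)*(-240))/4 = (((1/34)*(-46))*(-240))/4 = (-23/17*(-240))/4 = (1/4)*(5520/17) = 1380/17 ≈ 81.177)
t/F(-655, 1752) - 1936837/302147 = 1380/(17*(sqrt(752 - 655))) - 1936837/302147 = 1380/(17*(sqrt(97))) - 1936837*1/302147 = 1380*(sqrt(97)/97)/17 - 1936837/302147 = 1380*sqrt(97)/1649 - 1936837/302147 = -1936837/302147 + 1380*sqrt(97)/1649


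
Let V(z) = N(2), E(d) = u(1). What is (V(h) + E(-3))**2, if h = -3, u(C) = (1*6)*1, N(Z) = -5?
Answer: 1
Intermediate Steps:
u(C) = 6 (u(C) = 6*1 = 6)
E(d) = 6
V(z) = -5
(V(h) + E(-3))**2 = (-5 + 6)**2 = 1**2 = 1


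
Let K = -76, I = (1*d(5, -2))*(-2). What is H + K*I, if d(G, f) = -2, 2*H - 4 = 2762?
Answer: 1079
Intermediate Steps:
H = 1383 (H = 2 + (1/2)*2762 = 2 + 1381 = 1383)
I = 4 (I = (1*(-2))*(-2) = -2*(-2) = 4)
H + K*I = 1383 - 76*4 = 1383 - 304 = 1079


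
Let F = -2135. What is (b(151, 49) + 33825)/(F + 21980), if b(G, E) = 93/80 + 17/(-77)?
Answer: 208367801/122245200 ≈ 1.7045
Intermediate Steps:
b(G, E) = 5801/6160 (b(G, E) = 93*(1/80) + 17*(-1/77) = 93/80 - 17/77 = 5801/6160)
(b(151, 49) + 33825)/(F + 21980) = (5801/6160 + 33825)/(-2135 + 21980) = (208367801/6160)/19845 = (208367801/6160)*(1/19845) = 208367801/122245200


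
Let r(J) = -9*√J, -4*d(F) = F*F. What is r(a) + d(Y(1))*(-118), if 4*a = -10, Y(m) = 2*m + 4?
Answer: 1062 - 9*I*√10/2 ≈ 1062.0 - 14.23*I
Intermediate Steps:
Y(m) = 4 + 2*m
d(F) = -F²/4 (d(F) = -F*F/4 = -F²/4)
a = -5/2 (a = (¼)*(-10) = -5/2 ≈ -2.5000)
r(a) + d(Y(1))*(-118) = -9*I*√10/2 - (4 + 2*1)²/4*(-118) = -9*I*√10/2 - (4 + 2)²/4*(-118) = -9*I*√10/2 - ¼*6²*(-118) = -9*I*√10/2 - ¼*36*(-118) = -9*I*√10/2 - 9*(-118) = -9*I*√10/2 + 1062 = 1062 - 9*I*√10/2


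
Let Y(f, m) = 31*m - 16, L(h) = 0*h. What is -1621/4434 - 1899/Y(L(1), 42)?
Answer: -2626193/1425531 ≈ -1.8423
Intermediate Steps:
L(h) = 0
Y(f, m) = -16 + 31*m
-1621/4434 - 1899/Y(L(1), 42) = -1621/4434 - 1899/(-16 + 31*42) = -1621*1/4434 - 1899/(-16 + 1302) = -1621/4434 - 1899/1286 = -2626193/1425531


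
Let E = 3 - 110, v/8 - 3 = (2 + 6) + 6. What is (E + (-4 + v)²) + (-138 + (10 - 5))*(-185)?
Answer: 41922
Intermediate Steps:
v = 136 (v = 24 + 8*((2 + 6) + 6) = 24 + 8*(8 + 6) = 24 + 8*14 = 24 + 112 = 136)
E = -107
(E + (-4 + v)²) + (-138 + (10 - 5))*(-185) = (-107 + (-4 + 136)²) + (-138 + (10 - 5))*(-185) = (-107 + 132²) + (-138 + 5)*(-185) = (-107 + 17424) - 133*(-185) = 17317 + 24605 = 41922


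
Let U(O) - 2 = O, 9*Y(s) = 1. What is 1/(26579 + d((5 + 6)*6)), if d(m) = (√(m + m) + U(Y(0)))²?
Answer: 10955007/292667051191 - 13851*√33/1170668204764 ≈ 3.7364e-5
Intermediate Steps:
Y(s) = ⅑ (Y(s) = (⅑)*1 = ⅑)
U(O) = 2 + O
d(m) = (19/9 + √2*√m)² (d(m) = (√(m + m) + (2 + ⅑))² = (√(2*m) + 19/9)² = (√2*√m + 19/9)² = (19/9 + √2*√m)²)
1/(26579 + d((5 + 6)*6)) = 1/(26579 + (19 + 9*√2*√((5 + 6)*6))²/81) = 1/(26579 + (19 + 9*√2*√(11*6))²/81) = 1/(26579 + (19 + 9*√2*√66)²/81) = 1/(26579 + (19 + 18*√33)²/81)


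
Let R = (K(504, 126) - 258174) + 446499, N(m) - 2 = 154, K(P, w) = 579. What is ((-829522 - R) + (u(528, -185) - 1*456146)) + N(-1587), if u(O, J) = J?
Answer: -1474601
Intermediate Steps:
N(m) = 156 (N(m) = 2 + 154 = 156)
R = 188904 (R = (579 - 258174) + 446499 = -257595 + 446499 = 188904)
((-829522 - R) + (u(528, -185) - 1*456146)) + N(-1587) = ((-829522 - 1*188904) + (-185 - 1*456146)) + 156 = ((-829522 - 188904) + (-185 - 456146)) + 156 = (-1018426 - 456331) + 156 = -1474757 + 156 = -1474601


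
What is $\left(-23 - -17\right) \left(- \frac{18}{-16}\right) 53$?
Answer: $- \frac{1431}{4} \approx -357.75$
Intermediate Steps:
$\left(-23 - -17\right) \left(- \frac{18}{-16}\right) 53 = \left(-23 + 17\right) \left(\left(-18\right) \left(- \frac{1}{16}\right)\right) 53 = \left(-6\right) \frac{9}{8} \cdot 53 = \left(- \frac{27}{4}\right) 53 = - \frac{1431}{4}$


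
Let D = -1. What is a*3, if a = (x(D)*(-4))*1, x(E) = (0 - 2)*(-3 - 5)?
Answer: -192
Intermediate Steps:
x(E) = 16 (x(E) = -2*(-8) = 16)
a = -64 (a = (16*(-4))*1 = -64*1 = -64)
a*3 = -64*3 = -192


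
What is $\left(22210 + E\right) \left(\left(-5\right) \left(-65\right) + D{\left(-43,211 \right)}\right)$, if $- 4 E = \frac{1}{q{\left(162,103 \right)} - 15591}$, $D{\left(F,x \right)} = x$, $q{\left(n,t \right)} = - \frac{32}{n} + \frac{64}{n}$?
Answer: $\frac{15033733129654}{1262855} \approx 1.1905 \cdot 10^{7}$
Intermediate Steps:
$q{\left(n,t \right)} = \frac{32}{n}$
$E = \frac{81}{5051420}$ ($E = - \frac{1}{4 \left(\frac{32}{162} - 15591\right)} = - \frac{1}{4 \left(32 \cdot \frac{1}{162} - 15591\right)} = - \frac{1}{4 \left(\frac{16}{81} - 15591\right)} = - \frac{1}{4 \left(- \frac{1262855}{81}\right)} = \left(- \frac{1}{4}\right) \left(- \frac{81}{1262855}\right) = \frac{81}{5051420} \approx 1.6035 \cdot 10^{-5}$)
$\left(22210 + E\right) \left(\left(-5\right) \left(-65\right) + D{\left(-43,211 \right)}\right) = \left(22210 + \frac{81}{5051420}\right) \left(\left(-5\right) \left(-65\right) + 211\right) = \frac{112192038281 \left(325 + 211\right)}{5051420} = \frac{112192038281}{5051420} \cdot 536 = \frac{15033733129654}{1262855}$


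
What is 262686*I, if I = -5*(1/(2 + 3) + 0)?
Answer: -262686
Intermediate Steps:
I = -1 (I = -5*(1/5 + 0) = -5*(⅕ + 0) = -5*⅕ = -1)
262686*I = 262686*(-1) = -262686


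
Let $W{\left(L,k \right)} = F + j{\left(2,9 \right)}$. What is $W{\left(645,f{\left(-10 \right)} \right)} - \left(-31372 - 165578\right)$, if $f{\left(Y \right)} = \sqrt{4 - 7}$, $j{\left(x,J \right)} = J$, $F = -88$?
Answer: $196871$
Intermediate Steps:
$f{\left(Y \right)} = i \sqrt{3}$ ($f{\left(Y \right)} = \sqrt{-3} = i \sqrt{3}$)
$W{\left(L,k \right)} = -79$ ($W{\left(L,k \right)} = -88 + 9 = -79$)
$W{\left(645,f{\left(-10 \right)} \right)} - \left(-31372 - 165578\right) = -79 - \left(-31372 - 165578\right) = -79 - -196950 = -79 + 196950 = 196871$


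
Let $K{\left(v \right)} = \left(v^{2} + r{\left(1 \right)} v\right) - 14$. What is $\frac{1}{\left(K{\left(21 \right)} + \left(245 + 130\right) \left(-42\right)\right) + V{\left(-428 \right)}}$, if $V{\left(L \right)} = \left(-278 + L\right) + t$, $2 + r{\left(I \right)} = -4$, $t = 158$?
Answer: $- \frac{1}{15997} \approx -6.2512 \cdot 10^{-5}$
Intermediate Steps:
$r{\left(I \right)} = -6$ ($r{\left(I \right)} = -2 - 4 = -6$)
$V{\left(L \right)} = -120 + L$ ($V{\left(L \right)} = \left(-278 + L\right) + 158 = -120 + L$)
$K{\left(v \right)} = -14 + v^{2} - 6 v$ ($K{\left(v \right)} = \left(v^{2} - 6 v\right) - 14 = -14 + v^{2} - 6 v$)
$\frac{1}{\left(K{\left(21 \right)} + \left(245 + 130\right) \left(-42\right)\right) + V{\left(-428 \right)}} = \frac{1}{\left(\left(-14 + 21^{2} - 126\right) + \left(245 + 130\right) \left(-42\right)\right) - 548} = \frac{1}{\left(\left(-14 + 441 - 126\right) + 375 \left(-42\right)\right) - 548} = \frac{1}{\left(301 - 15750\right) - 548} = \frac{1}{-15449 - 548} = \frac{1}{-15997} = - \frac{1}{15997}$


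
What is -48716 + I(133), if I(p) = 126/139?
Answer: -6771398/139 ≈ -48715.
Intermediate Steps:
I(p) = 126/139 (I(p) = 126*(1/139) = 126/139)
-48716 + I(133) = -48716 + 126/139 = -6771398/139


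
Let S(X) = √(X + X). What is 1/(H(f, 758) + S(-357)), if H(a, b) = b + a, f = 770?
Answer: 764/1167749 - I*√714/2335498 ≈ 0.00065425 - 1.1441e-5*I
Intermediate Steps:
H(a, b) = a + b
S(X) = √2*√X (S(X) = √(2*X) = √2*√X)
1/(H(f, 758) + S(-357)) = 1/((770 + 758) + √2*√(-357)) = 1/(1528 + √2*(I*√357)) = 1/(1528 + I*√714)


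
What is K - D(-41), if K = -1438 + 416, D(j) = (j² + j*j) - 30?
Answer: -4354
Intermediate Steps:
D(j) = -30 + 2*j² (D(j) = (j² + j²) - 30 = 2*j² - 30 = -30 + 2*j²)
K = -1022
K - D(-41) = -1022 - (-30 + 2*(-41)²) = -1022 - (-30 + 2*1681) = -1022 - (-30 + 3362) = -1022 - 1*3332 = -1022 - 3332 = -4354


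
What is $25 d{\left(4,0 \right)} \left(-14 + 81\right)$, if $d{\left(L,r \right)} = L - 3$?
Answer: $1675$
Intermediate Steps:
$d{\left(L,r \right)} = -3 + L$ ($d{\left(L,r \right)} = L - 3 = -3 + L$)
$25 d{\left(4,0 \right)} \left(-14 + 81\right) = 25 \left(-3 + 4\right) \left(-14 + 81\right) = 25 \cdot 1 \cdot 67 = 25 \cdot 67 = 1675$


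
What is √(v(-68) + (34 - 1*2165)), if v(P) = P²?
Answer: 3*√277 ≈ 49.930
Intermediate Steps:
√(v(-68) + (34 - 1*2165)) = √((-68)² + (34 - 1*2165)) = √(4624 + (34 - 2165)) = √(4624 - 2131) = √2493 = 3*√277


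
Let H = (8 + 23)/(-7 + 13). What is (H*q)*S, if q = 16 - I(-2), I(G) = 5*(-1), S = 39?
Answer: 8463/2 ≈ 4231.5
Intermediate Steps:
I(G) = -5
H = 31/6 ≈ 5.1667
q = 21 (q = 16 - 1*(-5) = 16 + 5 = 21)
(H*q)*S = ((31/6)*21)*39 = (217/2)*39 = 8463/2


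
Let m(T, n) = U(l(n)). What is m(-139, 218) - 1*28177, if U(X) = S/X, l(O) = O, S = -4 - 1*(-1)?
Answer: -6142589/218 ≈ -28177.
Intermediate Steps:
S = -3 (S = -4 + 1 = -3)
U(X) = -3/X
m(T, n) = -3/n
m(-139, 218) - 1*28177 = -3/218 - 1*28177 = -3*1/218 - 28177 = -3/218 - 28177 = -6142589/218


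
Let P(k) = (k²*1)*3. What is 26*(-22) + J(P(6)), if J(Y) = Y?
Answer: -464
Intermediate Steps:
P(k) = 3*k² (P(k) = k²*3 = 3*k²)
26*(-22) + J(P(6)) = 26*(-22) + 3*6² = -572 + 3*36 = -572 + 108 = -464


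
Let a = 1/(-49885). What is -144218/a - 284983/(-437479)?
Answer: 3147361701546453/437479 ≈ 7.1943e+9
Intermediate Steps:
a = -1/49885 ≈ -2.0046e-5
-144218/a - 284983/(-437479) = -144218/(-1/49885) - 284983/(-437479) = -144218*(-49885) - 284983*(-1/437479) = 7194314930 + 284983/437479 = 3147361701546453/437479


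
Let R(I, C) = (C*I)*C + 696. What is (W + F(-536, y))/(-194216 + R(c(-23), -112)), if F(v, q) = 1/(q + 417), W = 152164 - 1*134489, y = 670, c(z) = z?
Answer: -9606363/261984392 ≈ -0.036668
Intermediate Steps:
W = 17675 (W = 152164 - 134489 = 17675)
F(v, q) = 1/(417 + q)
R(I, C) = 696 + I*C² (R(I, C) = I*C² + 696 = 696 + I*C²)
(W + F(-536, y))/(-194216 + R(c(-23), -112)) = (17675 + 1/(417 + 670))/(-194216 + (696 - 23*(-112)²)) = (17675 + 1/1087)/(-194216 + (696 - 23*12544)) = (17675 + 1/1087)/(-194216 + (696 - 288512)) = 19212726/(1087*(-194216 - 287816)) = (19212726/1087)/(-482032) = (19212726/1087)*(-1/482032) = -9606363/261984392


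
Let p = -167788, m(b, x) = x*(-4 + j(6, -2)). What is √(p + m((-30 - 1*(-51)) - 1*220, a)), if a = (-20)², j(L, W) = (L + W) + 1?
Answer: 2*I*√41847 ≈ 409.13*I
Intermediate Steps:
j(L, W) = 1 + L + W
a = 400
m(b, x) = x (m(b, x) = x*(-4 + (1 + 6 - 2)) = x*(-4 + 5) = x*1 = x)
√(p + m((-30 - 1*(-51)) - 1*220, a)) = √(-167788 + 400) = √(-167388) = 2*I*√41847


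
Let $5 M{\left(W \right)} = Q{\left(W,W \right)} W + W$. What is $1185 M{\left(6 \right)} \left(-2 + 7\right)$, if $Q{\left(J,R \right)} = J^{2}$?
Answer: $263070$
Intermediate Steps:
$M{\left(W \right)} = \frac{W}{5} + \frac{W^{3}}{5}$ ($M{\left(W \right)} = \frac{W^{2} W + W}{5} = \frac{W^{3} + W}{5} = \frac{W + W^{3}}{5} = \frac{W}{5} + \frac{W^{3}}{5}$)
$1185 M{\left(6 \right)} \left(-2 + 7\right) = 1185 \cdot \frac{1}{5} \cdot 6 \left(1 + 6^{2}\right) \left(-2 + 7\right) = 1185 \cdot \frac{1}{5} \cdot 6 \left(1 + 36\right) 5 = 1185 \cdot \frac{1}{5} \cdot 6 \cdot 37 \cdot 5 = 1185 \cdot \frac{222}{5} \cdot 5 = 1185 \cdot 222 = 263070$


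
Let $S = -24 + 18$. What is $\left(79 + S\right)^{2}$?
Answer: $5329$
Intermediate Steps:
$S = -6$
$\left(79 + S\right)^{2} = \left(79 - 6\right)^{2} = 73^{2} = 5329$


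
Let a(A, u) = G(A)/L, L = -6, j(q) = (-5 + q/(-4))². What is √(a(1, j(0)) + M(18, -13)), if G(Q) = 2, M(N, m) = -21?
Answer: 8*I*√3/3 ≈ 4.6188*I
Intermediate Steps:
j(q) = (-5 - q/4)² (j(q) = (-5 + q*(-¼))² = (-5 - q/4)²)
a(A, u) = -⅓ (a(A, u) = 2/(-6) = 2*(-⅙) = -⅓)
√(a(1, j(0)) + M(18, -13)) = √(-⅓ - 21) = √(-64/3) = 8*I*√3/3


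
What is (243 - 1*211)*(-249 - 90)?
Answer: -10848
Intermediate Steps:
(243 - 1*211)*(-249 - 90) = (243 - 211)*(-339) = 32*(-339) = -10848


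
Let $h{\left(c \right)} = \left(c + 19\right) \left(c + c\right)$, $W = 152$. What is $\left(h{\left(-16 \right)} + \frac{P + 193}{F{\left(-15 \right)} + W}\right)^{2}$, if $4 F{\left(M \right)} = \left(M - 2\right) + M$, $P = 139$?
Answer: $\frac{11377129}{1296} \approx 8778.7$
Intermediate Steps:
$h{\left(c \right)} = 2 c \left(19 + c\right)$ ($h{\left(c \right)} = \left(19 + c\right) 2 c = 2 c \left(19 + c\right)$)
$F{\left(M \right)} = - \frac{1}{2} + \frac{M}{2}$ ($F{\left(M \right)} = \frac{\left(M - 2\right) + M}{4} = \frac{\left(-2 + M\right) + M}{4} = \frac{-2 + 2 M}{4} = - \frac{1}{2} + \frac{M}{2}$)
$\left(h{\left(-16 \right)} + \frac{P + 193}{F{\left(-15 \right)} + W}\right)^{2} = \left(2 \left(-16\right) \left(19 - 16\right) + \frac{139 + 193}{\left(- \frac{1}{2} + \frac{1}{2} \left(-15\right)\right) + 152}\right)^{2} = \left(2 \left(-16\right) 3 + \frac{332}{\left(- \frac{1}{2} - \frac{15}{2}\right) + 152}\right)^{2} = \left(-96 + \frac{332}{-8 + 152}\right)^{2} = \left(-96 + \frac{332}{144}\right)^{2} = \left(-96 + 332 \cdot \frac{1}{144}\right)^{2} = \left(-96 + \frac{83}{36}\right)^{2} = \left(- \frac{3373}{36}\right)^{2} = \frac{11377129}{1296}$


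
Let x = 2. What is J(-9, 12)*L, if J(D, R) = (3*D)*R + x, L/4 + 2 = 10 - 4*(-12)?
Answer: -72128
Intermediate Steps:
L = 224 (L = -8 + 4*(10 - 4*(-12)) = -8 + 4*(10 + 48) = -8 + 4*58 = -8 + 232 = 224)
J(D, R) = 2 + 3*D*R (J(D, R) = (3*D)*R + 2 = 3*D*R + 2 = 2 + 3*D*R)
J(-9, 12)*L = (2 + 3*(-9)*12)*224 = (2 - 324)*224 = -322*224 = -72128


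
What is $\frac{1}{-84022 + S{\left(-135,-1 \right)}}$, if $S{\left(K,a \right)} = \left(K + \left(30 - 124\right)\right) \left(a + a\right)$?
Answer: $- \frac{1}{83564} \approx -1.1967 \cdot 10^{-5}$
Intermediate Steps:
$S{\left(K,a \right)} = 2 a \left(-94 + K\right)$ ($S{\left(K,a \right)} = \left(K + \left(30 - 124\right)\right) 2 a = \left(K - 94\right) 2 a = \left(-94 + K\right) 2 a = 2 a \left(-94 + K\right)$)
$\frac{1}{-84022 + S{\left(-135,-1 \right)}} = \frac{1}{-84022 + 2 \left(-1\right) \left(-94 - 135\right)} = \frac{1}{-84022 + 2 \left(-1\right) \left(-229\right)} = \frac{1}{-84022 + 458} = \frac{1}{-83564} = - \frac{1}{83564}$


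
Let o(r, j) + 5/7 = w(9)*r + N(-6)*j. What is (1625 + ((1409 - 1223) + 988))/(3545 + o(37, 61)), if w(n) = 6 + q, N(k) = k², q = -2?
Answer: 19593/41218 ≈ 0.47535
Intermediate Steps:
w(n) = 4 (w(n) = 6 - 2 = 4)
o(r, j) = -5/7 + 4*r + 36*j (o(r, j) = -5/7 + (4*r + (-6)²*j) = -5/7 + (4*r + 36*j) = -5/7 + 4*r + 36*j)
(1625 + ((1409 - 1223) + 988))/(3545 + o(37, 61)) = (1625 + ((1409 - 1223) + 988))/(3545 + (-5/7 + 4*37 + 36*61)) = (1625 + (186 + 988))/(3545 + (-5/7 + 148 + 2196)) = (1625 + 1174)/(3545 + 16403/7) = 2799/(41218/7) = 2799*(7/41218) = 19593/41218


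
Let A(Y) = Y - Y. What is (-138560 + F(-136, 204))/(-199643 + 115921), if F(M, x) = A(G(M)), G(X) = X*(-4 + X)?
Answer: 69280/41861 ≈ 1.6550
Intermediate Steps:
A(Y) = 0
F(M, x) = 0
(-138560 + F(-136, 204))/(-199643 + 115921) = (-138560 + 0)/(-199643 + 115921) = -138560/(-83722) = -138560*(-1/83722) = 69280/41861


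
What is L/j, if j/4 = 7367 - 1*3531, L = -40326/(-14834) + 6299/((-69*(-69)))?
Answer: 71357863/270916249464 ≈ 0.00026339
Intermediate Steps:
L = 142715726/35312337 (L = -40326*(-1/14834) + 6299/4761 = 20163/7417 + 6299*(1/4761) = 20163/7417 + 6299/4761 = 142715726/35312337 ≈ 4.0415)
j = 15344 (j = 4*(7367 - 1*3531) = 4*(7367 - 3531) = 4*3836 = 15344)
L/j = (142715726/35312337)/15344 = (142715726/35312337)*(1/15344) = 71357863/270916249464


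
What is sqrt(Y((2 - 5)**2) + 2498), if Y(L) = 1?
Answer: 7*sqrt(51) ≈ 49.990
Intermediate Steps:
sqrt(Y((2 - 5)**2) + 2498) = sqrt(1 + 2498) = sqrt(2499) = 7*sqrt(51)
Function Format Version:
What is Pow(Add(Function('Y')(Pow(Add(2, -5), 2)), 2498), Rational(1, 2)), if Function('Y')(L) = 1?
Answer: Mul(7, Pow(51, Rational(1, 2))) ≈ 49.990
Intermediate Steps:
Pow(Add(Function('Y')(Pow(Add(2, -5), 2)), 2498), Rational(1, 2)) = Pow(Add(1, 2498), Rational(1, 2)) = Pow(2499, Rational(1, 2)) = Mul(7, Pow(51, Rational(1, 2)))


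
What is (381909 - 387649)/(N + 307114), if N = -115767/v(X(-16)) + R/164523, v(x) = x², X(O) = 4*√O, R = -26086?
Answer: -241756677120/12954032711357 ≈ -0.018663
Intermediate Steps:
N = 19039656125/42117888 (N = -115767/((4*√(-16))²) - 26086/164523 = -115767/((4*(4*I))²) - 26086*1/164523 = -115767/((16*I)²) - 26086/164523 = -115767/(-256) - 26086/164523 = -115767*(-1/256) - 26086/164523 = 115767/256 - 26086/164523 = 19039656125/42117888 ≈ 452.06)
(381909 - 387649)/(N + 307114) = (381909 - 387649)/(19039656125/42117888 + 307114) = -5740/12954032711357/42117888 = -5740*42117888/12954032711357 = -241756677120/12954032711357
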